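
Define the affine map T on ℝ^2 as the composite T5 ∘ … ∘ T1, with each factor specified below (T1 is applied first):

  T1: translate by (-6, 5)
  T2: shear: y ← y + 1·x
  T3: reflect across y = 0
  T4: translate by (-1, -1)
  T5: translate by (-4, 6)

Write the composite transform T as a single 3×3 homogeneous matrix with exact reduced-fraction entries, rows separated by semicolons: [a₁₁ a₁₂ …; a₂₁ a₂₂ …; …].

T1 = [1 0 -6; 0 1 5; 0 0 1]
T2·T1 = [1 0 -6; 1 1 -1; 0 0 1]
T3·…·T1 = [1 0 -6; -1 -1 1; 0 0 1]
T4·…·T1 = [1 0 -7; -1 -1 0; 0 0 1]
T5·…·T1 = [1 0 -11; -1 -1 6; 0 0 1]

T = [1 0 -11; -1 -1 6; 0 0 1]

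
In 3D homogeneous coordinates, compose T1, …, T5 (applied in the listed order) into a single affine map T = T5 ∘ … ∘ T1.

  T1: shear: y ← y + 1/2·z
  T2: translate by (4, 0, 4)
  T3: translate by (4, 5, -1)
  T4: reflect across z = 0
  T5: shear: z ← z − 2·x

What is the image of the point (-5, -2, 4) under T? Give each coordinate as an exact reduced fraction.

T1 shear: y ← y + 1/2·z: (-5, -2, 4) → (-5, 0, 4)
T2 translate by (4, 0, 4): (-5, 0, 4) → (-1, 0, 8)
T3 translate by (4, 5, -1): (-1, 0, 8) → (3, 5, 7)
T4 reflect across z = 0: (3, 5, 7) → (3, 5, -7)
T5 shear: z ← z − 2·x: (3, 5, -7) → (3, 5, -13)

T(p) = (3, 5, -13)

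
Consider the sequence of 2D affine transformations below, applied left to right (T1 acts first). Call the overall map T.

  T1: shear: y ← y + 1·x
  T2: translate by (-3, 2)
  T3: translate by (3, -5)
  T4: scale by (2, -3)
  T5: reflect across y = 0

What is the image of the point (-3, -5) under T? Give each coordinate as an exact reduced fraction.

T1 shear: y ← y + 1·x: (-3, -5) → (-3, -8)
T2 translate by (-3, 2): (-3, -8) → (-6, -6)
T3 translate by (3, -5): (-6, -6) → (-3, -11)
T4 scale by (2, -3): (-3, -11) → (-6, 33)
T5 reflect across y = 0: (-6, 33) → (-6, -33)

T(p) = (-6, -33)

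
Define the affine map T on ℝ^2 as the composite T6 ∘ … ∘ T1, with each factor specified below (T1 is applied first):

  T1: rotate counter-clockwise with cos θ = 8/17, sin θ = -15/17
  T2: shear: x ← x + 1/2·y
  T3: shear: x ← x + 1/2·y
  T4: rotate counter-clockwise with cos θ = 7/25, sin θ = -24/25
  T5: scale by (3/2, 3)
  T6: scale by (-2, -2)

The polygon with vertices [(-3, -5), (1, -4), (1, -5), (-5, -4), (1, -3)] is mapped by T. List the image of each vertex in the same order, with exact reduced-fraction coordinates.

image vertices: (1614/425, -13746/425), (5463/425, -12282/425), (6522/425, -15258/425), (-1899/425, -10014/425), (4404/425, -9306/425)

T1 rotate counter-clockwise with cos θ = 8/17, sin θ = -15/17: (-3, -5) → (-99/17, 5/17); (1, -4) → (-52/17, -47/17); (1, -5) → (-67/17, -55/17); (-5, -4) → (-100/17, 43/17); (1, -3) → (-37/17, -39/17)
T2 shear: x ← x + 1/2·y: (-99/17, 5/17) → (-193/34, 5/17); (-52/17, -47/17) → (-151/34, -47/17); (-67/17, -55/17) → (-189/34, -55/17); (-100/17, 43/17) → (-157/34, 43/17); (-37/17, -39/17) → (-113/34, -39/17)
T3 shear: x ← x + 1/2·y: (-193/34, 5/17) → (-94/17, 5/17); (-151/34, -47/17) → (-99/17, -47/17); (-189/34, -55/17) → (-122/17, -55/17); (-157/34, 43/17) → (-57/17, 43/17); (-113/34, -39/17) → (-76/17, -39/17)
T4 rotate counter-clockwise with cos θ = 7/25, sin θ = -24/25: (-94/17, 5/17) → (-538/425, 2291/425); (-99/17, -47/17) → (-1821/425, 2047/425); (-122/17, -55/17) → (-2174/425, 2543/425); (-57/17, 43/17) → (633/425, 1669/425); (-76/17, -39/17) → (-1468/425, 1551/425)
T5 scale by (3/2, 3): (-538/425, 2291/425) → (-807/425, 6873/425); (-1821/425, 2047/425) → (-5463/850, 6141/425); (-2174/425, 2543/425) → (-3261/425, 7629/425); (633/425, 1669/425) → (1899/850, 5007/425); (-1468/425, 1551/425) → (-2202/425, 4653/425)
T6 scale by (-2, -2): (-807/425, 6873/425) → (1614/425, -13746/425); (-5463/850, 6141/425) → (5463/425, -12282/425); (-3261/425, 7629/425) → (6522/425, -15258/425); (1899/850, 5007/425) → (-1899/425, -10014/425); (-2202/425, 4653/425) → (4404/425, -9306/425)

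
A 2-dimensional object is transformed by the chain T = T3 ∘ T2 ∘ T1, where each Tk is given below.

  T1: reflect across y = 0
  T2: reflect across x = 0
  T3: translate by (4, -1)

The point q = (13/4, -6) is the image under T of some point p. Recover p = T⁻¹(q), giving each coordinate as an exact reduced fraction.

T1 = [1 0 0; 0 -1 0; 0 0 1]
T2·T1 = [-1 0 0; 0 -1 0; 0 0 1]
T3·…·T1 = [-1 0 4; 0 -1 -1; 0 0 1]
det M = 1; M⁻¹ = [-1 0 4; 0 -1 -1; 0 0 1]
M⁻¹ · (13/4, -6)ᵀ = (3/4, 5)ᵀ

p = (3/4, 5)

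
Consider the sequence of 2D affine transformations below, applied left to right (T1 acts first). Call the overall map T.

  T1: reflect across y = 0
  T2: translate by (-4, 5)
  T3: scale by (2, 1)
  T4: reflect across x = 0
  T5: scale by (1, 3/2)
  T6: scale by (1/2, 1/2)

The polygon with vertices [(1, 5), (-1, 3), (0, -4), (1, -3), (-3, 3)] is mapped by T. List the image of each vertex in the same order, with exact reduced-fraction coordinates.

T1 reflect across y = 0: (1, 5) → (1, -5); (-1, 3) → (-1, -3); (0, -4) → (0, 4); (1, -3) → (1, 3); (-3, 3) → (-3, -3)
T2 translate by (-4, 5): (1, -5) → (-3, 0); (-1, -3) → (-5, 2); (0, 4) → (-4, 9); (1, 3) → (-3, 8); (-3, -3) → (-7, 2)
T3 scale by (2, 1): (-3, 0) → (-6, 0); (-5, 2) → (-10, 2); (-4, 9) → (-8, 9); (-3, 8) → (-6, 8); (-7, 2) → (-14, 2)
T4 reflect across x = 0: (-6, 0) → (6, 0); (-10, 2) → (10, 2); (-8, 9) → (8, 9); (-6, 8) → (6, 8); (-14, 2) → (14, 2)
T5 scale by (1, 3/2): (6, 0) → (6, 0); (10, 2) → (10, 3); (8, 9) → (8, 27/2); (6, 8) → (6, 12); (14, 2) → (14, 3)
T6 scale by (1/2, 1/2): (6, 0) → (3, 0); (10, 3) → (5, 3/2); (8, 27/2) → (4, 27/4); (6, 12) → (3, 6); (14, 3) → (7, 3/2)

image vertices: (3, 0), (5, 3/2), (4, 27/4), (3, 6), (7, 3/2)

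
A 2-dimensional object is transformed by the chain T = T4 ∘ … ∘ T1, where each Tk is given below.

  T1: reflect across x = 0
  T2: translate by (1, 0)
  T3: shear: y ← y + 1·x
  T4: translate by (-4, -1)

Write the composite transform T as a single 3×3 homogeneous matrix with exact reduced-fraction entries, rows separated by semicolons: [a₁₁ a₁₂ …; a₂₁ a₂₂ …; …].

T = [-1 0 -3; -1 1 0; 0 0 1]

T1 = [-1 0 0; 0 1 0; 0 0 1]
T2·T1 = [-1 0 1; 0 1 0; 0 0 1]
T3·…·T1 = [-1 0 1; -1 1 1; 0 0 1]
T4·…·T1 = [-1 0 -3; -1 1 0; 0 0 1]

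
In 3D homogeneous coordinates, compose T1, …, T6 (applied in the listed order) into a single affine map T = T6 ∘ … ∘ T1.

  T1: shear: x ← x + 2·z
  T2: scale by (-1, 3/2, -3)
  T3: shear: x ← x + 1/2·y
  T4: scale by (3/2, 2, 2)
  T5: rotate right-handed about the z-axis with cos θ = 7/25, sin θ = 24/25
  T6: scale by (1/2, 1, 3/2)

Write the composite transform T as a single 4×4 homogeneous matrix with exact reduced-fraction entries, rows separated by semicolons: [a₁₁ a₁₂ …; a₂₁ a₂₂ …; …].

T1 = [1 0 2 0; 0 1 0 0; 0 0 1 0; 0 0 0 1]
T2·T1 = [-1 0 -2 0; 0 3/2 0 0; 0 0 -3 0; 0 0 0 1]
T3·…·T1 = [-1 3/4 -2 0; 0 3/2 0 0; 0 0 -3 0; 0 0 0 1]
T4·…·T1 = [-3/2 9/8 -3 0; 0 3 0 0; 0 0 -6 0; 0 0 0 1]
T5·…·T1 = [-21/50 -513/200 -21/25 0; -36/25 48/25 -72/25 0; 0 0 -6 0; 0 0 0 1]
T6·…·T1 = [-21/100 -513/400 -21/50 0; -36/25 48/25 -72/25 0; 0 0 -9 0; 0 0 0 1]

T = [-21/100 -513/400 -21/50 0; -36/25 48/25 -72/25 0; 0 0 -9 0; 0 0 0 1]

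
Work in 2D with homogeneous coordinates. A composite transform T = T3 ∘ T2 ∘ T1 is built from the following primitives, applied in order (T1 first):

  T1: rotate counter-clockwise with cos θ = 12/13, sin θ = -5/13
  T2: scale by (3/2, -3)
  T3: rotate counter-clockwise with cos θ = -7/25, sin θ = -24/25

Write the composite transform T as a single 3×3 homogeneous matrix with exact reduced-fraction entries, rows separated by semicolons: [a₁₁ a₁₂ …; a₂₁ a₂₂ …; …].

T1 = [12/13 5/13 0; -5/13 12/13 0; 0 0 1]
T2·T1 = [18/13 15/26 0; 15/13 -36/13 0; 0 0 1]
T3·…·T1 = [18/25 -141/50 0; -537/325 72/325 0; 0 0 1]

T = [18/25 -141/50 0; -537/325 72/325 0; 0 0 1]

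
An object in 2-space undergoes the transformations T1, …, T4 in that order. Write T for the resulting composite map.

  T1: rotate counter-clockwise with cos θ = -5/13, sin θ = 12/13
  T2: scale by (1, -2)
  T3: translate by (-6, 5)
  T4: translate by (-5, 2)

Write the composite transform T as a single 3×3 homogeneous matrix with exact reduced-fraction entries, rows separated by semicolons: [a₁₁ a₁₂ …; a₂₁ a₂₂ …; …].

T = [-5/13 -12/13 -11; -24/13 10/13 7; 0 0 1]

T1 = [-5/13 -12/13 0; 12/13 -5/13 0; 0 0 1]
T2·T1 = [-5/13 -12/13 0; -24/13 10/13 0; 0 0 1]
T3·…·T1 = [-5/13 -12/13 -6; -24/13 10/13 5; 0 0 1]
T4·…·T1 = [-5/13 -12/13 -11; -24/13 10/13 7; 0 0 1]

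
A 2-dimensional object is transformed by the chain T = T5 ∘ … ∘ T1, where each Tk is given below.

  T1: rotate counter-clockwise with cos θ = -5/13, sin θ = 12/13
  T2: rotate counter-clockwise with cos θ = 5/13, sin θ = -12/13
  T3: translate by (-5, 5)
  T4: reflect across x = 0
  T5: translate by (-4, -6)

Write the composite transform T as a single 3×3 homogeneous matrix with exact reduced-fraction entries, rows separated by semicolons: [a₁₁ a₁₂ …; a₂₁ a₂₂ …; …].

T = [-119/169 120/169 1; 120/169 119/169 -1; 0 0 1]

T1 = [-5/13 -12/13 0; 12/13 -5/13 0; 0 0 1]
T2·T1 = [119/169 -120/169 0; 120/169 119/169 0; 0 0 1]
T3·…·T1 = [119/169 -120/169 -5; 120/169 119/169 5; 0 0 1]
T4·…·T1 = [-119/169 120/169 5; 120/169 119/169 5; 0 0 1]
T5·…·T1 = [-119/169 120/169 1; 120/169 119/169 -1; 0 0 1]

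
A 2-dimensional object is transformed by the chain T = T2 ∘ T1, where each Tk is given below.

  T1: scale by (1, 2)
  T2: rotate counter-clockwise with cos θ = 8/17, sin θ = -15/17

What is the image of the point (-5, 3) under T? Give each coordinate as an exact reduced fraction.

T1 scale by (1, 2): (-5, 3) → (-5, 6)
T2 rotate counter-clockwise with cos θ = 8/17, sin θ = -15/17: (-5, 6) → (50/17, 123/17)

T(p) = (50/17, 123/17)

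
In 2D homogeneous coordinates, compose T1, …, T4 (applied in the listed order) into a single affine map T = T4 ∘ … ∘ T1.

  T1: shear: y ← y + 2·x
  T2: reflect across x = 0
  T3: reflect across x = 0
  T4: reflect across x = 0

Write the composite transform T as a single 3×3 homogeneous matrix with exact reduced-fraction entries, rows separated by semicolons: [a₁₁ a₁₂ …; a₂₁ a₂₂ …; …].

T = [-1 0 0; 2 1 0; 0 0 1]

T1 = [1 0 0; 2 1 0; 0 0 1]
T2·T1 = [-1 0 0; 2 1 0; 0 0 1]
T3·…·T1 = [1 0 0; 2 1 0; 0 0 1]
T4·…·T1 = [-1 0 0; 2 1 0; 0 0 1]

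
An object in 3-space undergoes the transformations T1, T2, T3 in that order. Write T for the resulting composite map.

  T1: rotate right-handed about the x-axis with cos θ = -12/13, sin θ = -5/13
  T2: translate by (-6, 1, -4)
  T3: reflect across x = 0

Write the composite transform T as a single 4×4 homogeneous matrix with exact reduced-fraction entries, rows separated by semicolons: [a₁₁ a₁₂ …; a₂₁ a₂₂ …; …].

T = [-1 0 0 6; 0 -12/13 5/13 1; 0 -5/13 -12/13 -4; 0 0 0 1]

T1 = [1 0 0 0; 0 -12/13 5/13 0; 0 -5/13 -12/13 0; 0 0 0 1]
T2·T1 = [1 0 0 -6; 0 -12/13 5/13 1; 0 -5/13 -12/13 -4; 0 0 0 1]
T3·…·T1 = [-1 0 0 6; 0 -12/13 5/13 1; 0 -5/13 -12/13 -4; 0 0 0 1]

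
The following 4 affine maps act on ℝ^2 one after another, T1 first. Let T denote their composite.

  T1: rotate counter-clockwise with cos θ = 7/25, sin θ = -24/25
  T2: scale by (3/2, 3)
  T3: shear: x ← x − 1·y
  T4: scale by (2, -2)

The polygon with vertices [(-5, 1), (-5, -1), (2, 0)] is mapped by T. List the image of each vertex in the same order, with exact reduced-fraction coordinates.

image vertices: (-159/5, -762/25), (-171/5, -678/25), (66/5, 288/25)

T1 rotate counter-clockwise with cos θ = 7/25, sin θ = -24/25: (-5, 1) → (-11/25, 127/25); (-5, -1) → (-59/25, 113/25); (2, 0) → (14/25, -48/25)
T2 scale by (3/2, 3): (-11/25, 127/25) → (-33/50, 381/25); (-59/25, 113/25) → (-177/50, 339/25); (14/25, -48/25) → (21/25, -144/25)
T3 shear: x ← x − 1·y: (-33/50, 381/25) → (-159/10, 381/25); (-177/50, 339/25) → (-171/10, 339/25); (21/25, -144/25) → (33/5, -144/25)
T4 scale by (2, -2): (-159/10, 381/25) → (-159/5, -762/25); (-171/10, 339/25) → (-171/5, -678/25); (33/5, -144/25) → (66/5, 288/25)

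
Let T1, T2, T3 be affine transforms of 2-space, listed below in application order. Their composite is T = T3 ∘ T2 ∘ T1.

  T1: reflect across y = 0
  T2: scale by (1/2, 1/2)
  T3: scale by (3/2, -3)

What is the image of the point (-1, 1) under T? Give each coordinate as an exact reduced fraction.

T(p) = (-3/4, 3/2)

T1 reflect across y = 0: (-1, 1) → (-1, -1)
T2 scale by (1/2, 1/2): (-1, -1) → (-1/2, -1/2)
T3 scale by (3/2, -3): (-1/2, -1/2) → (-3/4, 3/2)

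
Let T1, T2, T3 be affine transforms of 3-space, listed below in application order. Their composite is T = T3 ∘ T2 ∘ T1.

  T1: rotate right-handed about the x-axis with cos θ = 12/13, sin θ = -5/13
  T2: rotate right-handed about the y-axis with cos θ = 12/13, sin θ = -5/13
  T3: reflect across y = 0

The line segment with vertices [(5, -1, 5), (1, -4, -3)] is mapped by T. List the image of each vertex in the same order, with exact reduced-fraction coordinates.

T1 rotate right-handed about the x-axis with cos θ = 12/13, sin θ = -5/13: (5, -1, 5) → (5, 1, 5); (1, -4, -3) → (1, -63/13, -16/13)
T2 rotate right-handed about the y-axis with cos θ = 12/13, sin θ = -5/13: (5, 1, 5) → (35/13, 1, 85/13); (1, -63/13, -16/13) → (236/169, -63/13, -127/169)
T3 reflect across y = 0: (35/13, 1, 85/13) → (35/13, -1, 85/13); (236/169, -63/13, -127/169) → (236/169, 63/13, -127/169)

image vertices: (35/13, -1, 85/13), (236/169, 63/13, -127/169)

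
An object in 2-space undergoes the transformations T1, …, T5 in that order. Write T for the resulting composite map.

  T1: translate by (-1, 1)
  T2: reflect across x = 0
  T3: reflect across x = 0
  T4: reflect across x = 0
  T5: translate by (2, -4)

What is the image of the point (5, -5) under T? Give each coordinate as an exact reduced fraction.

T1 translate by (-1, 1): (5, -5) → (4, -4)
T2 reflect across x = 0: (4, -4) → (-4, -4)
T3 reflect across x = 0: (-4, -4) → (4, -4)
T4 reflect across x = 0: (4, -4) → (-4, -4)
T5 translate by (2, -4): (-4, -4) → (-2, -8)

T(p) = (-2, -8)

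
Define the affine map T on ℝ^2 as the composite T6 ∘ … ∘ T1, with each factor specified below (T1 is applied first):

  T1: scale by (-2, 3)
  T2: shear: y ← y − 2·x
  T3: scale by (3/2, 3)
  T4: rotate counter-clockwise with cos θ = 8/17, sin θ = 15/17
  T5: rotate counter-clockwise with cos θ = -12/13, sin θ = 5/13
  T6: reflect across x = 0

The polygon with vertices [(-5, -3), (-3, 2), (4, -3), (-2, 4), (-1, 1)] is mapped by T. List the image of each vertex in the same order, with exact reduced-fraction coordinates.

image vertices: (14745/221, 12777/221), (4059/221, 1818/221), (-384/17, -147/17), (-654/221, -2892/221), (933/221, 93/221)

T1 scale by (-2, 3): (-5, -3) → (10, -9); (-3, 2) → (6, 6); (4, -3) → (-8, -9); (-2, 4) → (4, 12); (-1, 1) → (2, 3)
T2 shear: y ← y − 2·x: (10, -9) → (10, -29); (6, 6) → (6, -6); (-8, -9) → (-8, 7); (4, 12) → (4, 4); (2, 3) → (2, -1)
T3 scale by (3/2, 3): (10, -29) → (15, -87); (6, -6) → (9, -18); (-8, 7) → (-12, 21); (4, 4) → (6, 12); (2, -1) → (3, -3)
T4 rotate counter-clockwise with cos θ = 8/17, sin θ = 15/17: (15, -87) → (1425/17, -471/17); (9, -18) → (342/17, -9/17); (-12, 21) → (-411/17, -12/17); (6, 12) → (-132/17, 186/17); (3, -3) → (69/17, 21/17)
T5 rotate counter-clockwise with cos θ = -12/13, sin θ = 5/13: (1425/17, -471/17) → (-14745/221, 12777/221); (342/17, -9/17) → (-4059/221, 1818/221); (-411/17, -12/17) → (384/17, -147/17); (-132/17, 186/17) → (654/221, -2892/221); (69/17, 21/17) → (-933/221, 93/221)
T6 reflect across x = 0: (-14745/221, 12777/221) → (14745/221, 12777/221); (-4059/221, 1818/221) → (4059/221, 1818/221); (384/17, -147/17) → (-384/17, -147/17); (654/221, -2892/221) → (-654/221, -2892/221); (-933/221, 93/221) → (933/221, 93/221)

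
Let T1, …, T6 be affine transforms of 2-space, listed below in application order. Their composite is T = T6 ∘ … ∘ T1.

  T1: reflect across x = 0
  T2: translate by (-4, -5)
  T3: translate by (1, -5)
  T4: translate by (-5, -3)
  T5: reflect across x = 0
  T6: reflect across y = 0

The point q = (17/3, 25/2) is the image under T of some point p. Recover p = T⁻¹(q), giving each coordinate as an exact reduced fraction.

p = (-7/3, 1/2)

T1 = [-1 0 0; 0 1 0; 0 0 1]
T2·T1 = [-1 0 -4; 0 1 -5; 0 0 1]
T3·…·T1 = [-1 0 -3; 0 1 -10; 0 0 1]
T4·…·T1 = [-1 0 -8; 0 1 -13; 0 0 1]
T5·…·T1 = [1 0 8; 0 1 -13; 0 0 1]
T6·…·T1 = [1 0 8; 0 -1 13; 0 0 1]
det M = -1; M⁻¹ = [1 0 -8; 0 -1 13; 0 0 1]
M⁻¹ · (17/3, 25/2)ᵀ = (-7/3, 1/2)ᵀ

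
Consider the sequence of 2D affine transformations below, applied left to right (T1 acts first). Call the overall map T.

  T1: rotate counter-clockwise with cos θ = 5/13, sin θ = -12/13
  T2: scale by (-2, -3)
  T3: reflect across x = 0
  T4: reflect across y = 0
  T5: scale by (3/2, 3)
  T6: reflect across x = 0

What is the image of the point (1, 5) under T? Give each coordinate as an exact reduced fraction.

T(p) = (-15, 9)

T1 rotate counter-clockwise with cos θ = 5/13, sin θ = -12/13: (1, 5) → (5, 1)
T2 scale by (-2, -3): (5, 1) → (-10, -3)
T3 reflect across x = 0: (-10, -3) → (10, -3)
T4 reflect across y = 0: (10, -3) → (10, 3)
T5 scale by (3/2, 3): (10, 3) → (15, 9)
T6 reflect across x = 0: (15, 9) → (-15, 9)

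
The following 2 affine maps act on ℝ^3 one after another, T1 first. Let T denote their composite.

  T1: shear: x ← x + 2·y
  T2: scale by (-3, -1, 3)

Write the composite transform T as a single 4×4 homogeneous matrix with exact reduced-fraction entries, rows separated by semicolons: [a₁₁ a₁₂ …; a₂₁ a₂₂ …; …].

T = [-3 -6 0 0; 0 -1 0 0; 0 0 3 0; 0 0 0 1]

T1 = [1 2 0 0; 0 1 0 0; 0 0 1 0; 0 0 0 1]
T2·T1 = [-3 -6 0 0; 0 -1 0 0; 0 0 3 0; 0 0 0 1]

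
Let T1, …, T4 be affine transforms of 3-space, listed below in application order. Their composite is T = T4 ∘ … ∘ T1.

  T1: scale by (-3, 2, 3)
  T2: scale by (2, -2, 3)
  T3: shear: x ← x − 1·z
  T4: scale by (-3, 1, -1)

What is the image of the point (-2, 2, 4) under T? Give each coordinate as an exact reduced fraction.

T1 scale by (-3, 2, 3): (-2, 2, 4) → (6, 4, 12)
T2 scale by (2, -2, 3): (6, 4, 12) → (12, -8, 36)
T3 shear: x ← x − 1·z: (12, -8, 36) → (-24, -8, 36)
T4 scale by (-3, 1, -1): (-24, -8, 36) → (72, -8, -36)

T(p) = (72, -8, -36)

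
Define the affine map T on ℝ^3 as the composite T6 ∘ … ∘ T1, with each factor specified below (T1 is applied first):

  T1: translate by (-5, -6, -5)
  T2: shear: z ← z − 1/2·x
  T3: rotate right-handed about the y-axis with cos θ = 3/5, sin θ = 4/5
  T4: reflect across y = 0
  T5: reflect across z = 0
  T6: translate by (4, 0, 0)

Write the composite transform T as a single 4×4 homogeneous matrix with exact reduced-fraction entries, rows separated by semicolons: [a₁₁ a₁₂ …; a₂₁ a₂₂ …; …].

T = [1/5 0 4/5 -1; 0 -1 0 6; 11/10 0 -3/5 -5/2; 0 0 0 1]

T1 = [1 0 0 -5; 0 1 0 -6; 0 0 1 -5; 0 0 0 1]
T2·T1 = [1 0 0 -5; 0 1 0 -6; -1/2 0 1 -5/2; 0 0 0 1]
T3·…·T1 = [1/5 0 4/5 -5; 0 1 0 -6; -11/10 0 3/5 5/2; 0 0 0 1]
T4·…·T1 = [1/5 0 4/5 -5; 0 -1 0 6; -11/10 0 3/5 5/2; 0 0 0 1]
T5·…·T1 = [1/5 0 4/5 -5; 0 -1 0 6; 11/10 0 -3/5 -5/2; 0 0 0 1]
T6·…·T1 = [1/5 0 4/5 -1; 0 -1 0 6; 11/10 0 -3/5 -5/2; 0 0 0 1]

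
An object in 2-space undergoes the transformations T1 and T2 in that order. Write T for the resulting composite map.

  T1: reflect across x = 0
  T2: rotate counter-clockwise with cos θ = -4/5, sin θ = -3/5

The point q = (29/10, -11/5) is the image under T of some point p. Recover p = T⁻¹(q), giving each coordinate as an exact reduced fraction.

p = (1, 7/2)

T1 = [-1 0 0; 0 1 0; 0 0 1]
T2·T1 = [4/5 3/5 0; 3/5 -4/5 0; 0 0 1]
det M = -1; M⁻¹ = [4/5 3/5 0; 3/5 -4/5 0; 0 0 1]
M⁻¹ · (29/10, -11/5)ᵀ = (1, 7/2)ᵀ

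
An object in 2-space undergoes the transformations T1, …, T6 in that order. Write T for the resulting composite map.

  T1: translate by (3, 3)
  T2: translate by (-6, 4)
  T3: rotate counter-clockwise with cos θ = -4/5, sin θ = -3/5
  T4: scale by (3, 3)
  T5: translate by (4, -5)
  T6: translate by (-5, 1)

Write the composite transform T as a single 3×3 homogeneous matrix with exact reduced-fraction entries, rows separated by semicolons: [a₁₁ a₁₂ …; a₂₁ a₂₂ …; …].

T = [-12/5 9/5 94/5; -9/5 -12/5 -77/5; 0 0 1]

T1 = [1 0 3; 0 1 3; 0 0 1]
T2·T1 = [1 0 -3; 0 1 7; 0 0 1]
T3·…·T1 = [-4/5 3/5 33/5; -3/5 -4/5 -19/5; 0 0 1]
T4·…·T1 = [-12/5 9/5 99/5; -9/5 -12/5 -57/5; 0 0 1]
T5·…·T1 = [-12/5 9/5 119/5; -9/5 -12/5 -82/5; 0 0 1]
T6·…·T1 = [-12/5 9/5 94/5; -9/5 -12/5 -77/5; 0 0 1]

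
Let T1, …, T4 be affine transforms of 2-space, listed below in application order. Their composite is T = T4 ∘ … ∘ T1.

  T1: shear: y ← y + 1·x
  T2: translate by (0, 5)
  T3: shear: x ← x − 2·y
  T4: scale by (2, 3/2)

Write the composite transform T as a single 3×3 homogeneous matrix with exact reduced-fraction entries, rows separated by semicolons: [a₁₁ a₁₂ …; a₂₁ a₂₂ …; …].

T = [-2 -4 -20; 3/2 3/2 15/2; 0 0 1]

T1 = [1 0 0; 1 1 0; 0 0 1]
T2·T1 = [1 0 0; 1 1 5; 0 0 1]
T3·…·T1 = [-1 -2 -10; 1 1 5; 0 0 1]
T4·…·T1 = [-2 -4 -20; 3/2 3/2 15/2; 0 0 1]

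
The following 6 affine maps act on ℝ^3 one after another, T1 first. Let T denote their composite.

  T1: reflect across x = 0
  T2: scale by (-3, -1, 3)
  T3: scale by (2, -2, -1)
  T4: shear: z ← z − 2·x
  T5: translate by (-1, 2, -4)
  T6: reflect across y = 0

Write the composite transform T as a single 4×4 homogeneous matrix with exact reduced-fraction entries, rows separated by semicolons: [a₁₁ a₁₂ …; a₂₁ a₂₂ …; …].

T1 = [-1 0 0 0; 0 1 0 0; 0 0 1 0; 0 0 0 1]
T2·T1 = [3 0 0 0; 0 -1 0 0; 0 0 3 0; 0 0 0 1]
T3·…·T1 = [6 0 0 0; 0 2 0 0; 0 0 -3 0; 0 0 0 1]
T4·…·T1 = [6 0 0 0; 0 2 0 0; -12 0 -3 0; 0 0 0 1]
T5·…·T1 = [6 0 0 -1; 0 2 0 2; -12 0 -3 -4; 0 0 0 1]
T6·…·T1 = [6 0 0 -1; 0 -2 0 -2; -12 0 -3 -4; 0 0 0 1]

T = [6 0 0 -1; 0 -2 0 -2; -12 0 -3 -4; 0 0 0 1]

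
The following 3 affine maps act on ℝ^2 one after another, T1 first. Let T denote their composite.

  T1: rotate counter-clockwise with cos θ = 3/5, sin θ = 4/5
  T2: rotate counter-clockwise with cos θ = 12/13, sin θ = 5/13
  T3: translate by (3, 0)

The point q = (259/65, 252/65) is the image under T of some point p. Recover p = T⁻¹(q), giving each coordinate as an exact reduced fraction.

p = (4, 0)

T1 = [3/5 -4/5 0; 4/5 3/5 0; 0 0 1]
T2·T1 = [16/65 -63/65 0; 63/65 16/65 0; 0 0 1]
T3·…·T1 = [16/65 -63/65 3; 63/65 16/65 0; 0 0 1]
det M = 1; M⁻¹ = [16/65 63/65 -48/65; -63/65 16/65 189/65; 0 0 1]
M⁻¹ · (259/65, 252/65)ᵀ = (4, 0)ᵀ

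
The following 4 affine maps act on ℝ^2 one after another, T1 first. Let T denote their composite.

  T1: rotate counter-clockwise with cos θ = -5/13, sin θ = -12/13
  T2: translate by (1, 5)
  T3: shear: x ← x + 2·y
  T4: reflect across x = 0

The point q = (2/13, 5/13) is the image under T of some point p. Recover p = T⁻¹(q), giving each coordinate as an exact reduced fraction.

p = (5, 0)

T1 = [-5/13 12/13 0; -12/13 -5/13 0; 0 0 1]
T2·T1 = [-5/13 12/13 1; -12/13 -5/13 5; 0 0 1]
T3·…·T1 = [-29/13 2/13 11; -12/13 -5/13 5; 0 0 1]
T4·…·T1 = [29/13 -2/13 -11; -12/13 -5/13 5; 0 0 1]
det M = -1; M⁻¹ = [5/13 -2/13 5; -12/13 -29/13 1; 0 0 1]
M⁻¹ · (2/13, 5/13)ᵀ = (5, 0)ᵀ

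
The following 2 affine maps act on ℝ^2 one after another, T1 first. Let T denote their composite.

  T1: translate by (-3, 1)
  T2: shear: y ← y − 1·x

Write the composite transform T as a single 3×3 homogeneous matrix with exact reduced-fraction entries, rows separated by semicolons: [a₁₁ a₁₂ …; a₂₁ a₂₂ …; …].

T1 = [1 0 -3; 0 1 1; 0 0 1]
T2·T1 = [1 0 -3; -1 1 4; 0 0 1]

T = [1 0 -3; -1 1 4; 0 0 1]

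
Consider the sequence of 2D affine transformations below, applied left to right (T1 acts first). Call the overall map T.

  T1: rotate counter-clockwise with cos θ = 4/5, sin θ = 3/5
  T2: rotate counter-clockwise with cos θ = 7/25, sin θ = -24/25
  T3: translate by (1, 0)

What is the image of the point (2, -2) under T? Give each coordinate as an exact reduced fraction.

T(p) = (7/5, -14/5)

T1 rotate counter-clockwise with cos θ = 4/5, sin θ = 3/5: (2, -2) → (14/5, -2/5)
T2 rotate counter-clockwise with cos θ = 7/25, sin θ = -24/25: (14/5, -2/5) → (2/5, -14/5)
T3 translate by (1, 0): (2/5, -14/5) → (7/5, -14/5)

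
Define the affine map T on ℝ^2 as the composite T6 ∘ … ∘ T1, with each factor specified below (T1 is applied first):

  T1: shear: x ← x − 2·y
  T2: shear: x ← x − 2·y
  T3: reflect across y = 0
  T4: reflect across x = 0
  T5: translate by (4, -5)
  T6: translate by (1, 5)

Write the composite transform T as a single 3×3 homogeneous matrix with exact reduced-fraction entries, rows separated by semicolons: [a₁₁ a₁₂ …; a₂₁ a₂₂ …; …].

T1 = [1 -2 0; 0 1 0; 0 0 1]
T2·T1 = [1 -4 0; 0 1 0; 0 0 1]
T3·…·T1 = [1 -4 0; 0 -1 0; 0 0 1]
T4·…·T1 = [-1 4 0; 0 -1 0; 0 0 1]
T5·…·T1 = [-1 4 4; 0 -1 -5; 0 0 1]
T6·…·T1 = [-1 4 5; 0 -1 0; 0 0 1]

T = [-1 4 5; 0 -1 0; 0 0 1]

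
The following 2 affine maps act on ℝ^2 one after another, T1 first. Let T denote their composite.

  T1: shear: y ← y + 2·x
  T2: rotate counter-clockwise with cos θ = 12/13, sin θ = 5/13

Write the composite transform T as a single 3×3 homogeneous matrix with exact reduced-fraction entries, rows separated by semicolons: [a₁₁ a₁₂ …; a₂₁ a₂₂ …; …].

T = [2/13 -5/13 0; 29/13 12/13 0; 0 0 1]

T1 = [1 0 0; 2 1 0; 0 0 1]
T2·T1 = [2/13 -5/13 0; 29/13 12/13 0; 0 0 1]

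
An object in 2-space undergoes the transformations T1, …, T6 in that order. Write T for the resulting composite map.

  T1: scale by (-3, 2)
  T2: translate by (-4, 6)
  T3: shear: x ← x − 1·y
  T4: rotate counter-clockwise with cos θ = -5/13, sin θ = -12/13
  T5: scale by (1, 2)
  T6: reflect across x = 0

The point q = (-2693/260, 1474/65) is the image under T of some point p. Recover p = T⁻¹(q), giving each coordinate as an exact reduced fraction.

p = (7/4, -2/5)

T1 = [-3 0 0; 0 2 0; 0 0 1]
T2·T1 = [-3 0 -4; 0 2 6; 0 0 1]
T3·…·T1 = [-3 -2 -10; 0 2 6; 0 0 1]
T4·…·T1 = [15/13 34/13 122/13; 36/13 14/13 90/13; 0 0 1]
T5·…·T1 = [15/13 34/13 122/13; 72/13 28/13 180/13; 0 0 1]
T6·…·T1 = [-15/13 -34/13 -122/13; 72/13 28/13 180/13; 0 0 1]
det M = 12; M⁻¹ = [7/39 17/78 -4/3; -6/13 -5/52 -3; 0 0 1]
M⁻¹ · (-2693/260, 1474/65)ᵀ = (7/4, -2/5)ᵀ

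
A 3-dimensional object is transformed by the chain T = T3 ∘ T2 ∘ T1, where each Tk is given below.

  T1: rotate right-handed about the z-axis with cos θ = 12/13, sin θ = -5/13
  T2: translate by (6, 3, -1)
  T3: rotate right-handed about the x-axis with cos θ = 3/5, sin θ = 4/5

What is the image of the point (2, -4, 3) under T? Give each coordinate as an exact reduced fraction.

T1 rotate right-handed about the z-axis with cos θ = 12/13, sin θ = -5/13: (2, -4, 3) → (4/13, -58/13, 3)
T2 translate by (6, 3, -1): (4/13, -58/13, 3) → (82/13, -19/13, 2)
T3 rotate right-handed about the x-axis with cos θ = 3/5, sin θ = 4/5: (82/13, -19/13, 2) → (82/13, -161/65, 2/65)

T(p) = (82/13, -161/65, 2/65)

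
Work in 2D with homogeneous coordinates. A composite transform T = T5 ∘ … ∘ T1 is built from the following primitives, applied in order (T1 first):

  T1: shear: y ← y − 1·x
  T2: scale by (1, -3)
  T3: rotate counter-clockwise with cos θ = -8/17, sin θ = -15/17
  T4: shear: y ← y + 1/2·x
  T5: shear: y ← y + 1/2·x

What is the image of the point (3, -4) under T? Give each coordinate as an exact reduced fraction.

T(p) = (291/17, 78/17)

T1 shear: y ← y − 1·x: (3, -4) → (3, -7)
T2 scale by (1, -3): (3, -7) → (3, 21)
T3 rotate counter-clockwise with cos θ = -8/17, sin θ = -15/17: (3, 21) → (291/17, -213/17)
T4 shear: y ← y + 1/2·x: (291/17, -213/17) → (291/17, -135/34)
T5 shear: y ← y + 1/2·x: (291/17, -135/34) → (291/17, 78/17)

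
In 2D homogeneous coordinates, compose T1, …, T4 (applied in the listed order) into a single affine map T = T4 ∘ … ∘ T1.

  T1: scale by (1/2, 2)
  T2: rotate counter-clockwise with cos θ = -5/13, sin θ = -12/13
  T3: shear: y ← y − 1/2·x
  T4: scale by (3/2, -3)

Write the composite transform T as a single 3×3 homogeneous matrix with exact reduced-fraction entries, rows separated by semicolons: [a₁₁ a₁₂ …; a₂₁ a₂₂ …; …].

T = [-15/52 36/13 0; 57/52 66/13 0; 0 0 1]

T1 = [1/2 0 0; 0 2 0; 0 0 1]
T2·T1 = [-5/26 24/13 0; -6/13 -10/13 0; 0 0 1]
T3·…·T1 = [-5/26 24/13 0; -19/52 -22/13 0; 0 0 1]
T4·…·T1 = [-15/52 36/13 0; 57/52 66/13 0; 0 0 1]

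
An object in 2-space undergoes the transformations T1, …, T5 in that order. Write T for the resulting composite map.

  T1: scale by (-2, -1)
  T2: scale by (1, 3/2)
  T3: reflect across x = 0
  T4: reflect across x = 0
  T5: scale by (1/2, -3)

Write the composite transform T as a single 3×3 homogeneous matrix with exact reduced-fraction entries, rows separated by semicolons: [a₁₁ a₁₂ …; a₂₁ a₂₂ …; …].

T1 = [-2 0 0; 0 -1 0; 0 0 1]
T2·T1 = [-2 0 0; 0 -3/2 0; 0 0 1]
T3·…·T1 = [2 0 0; 0 -3/2 0; 0 0 1]
T4·…·T1 = [-2 0 0; 0 -3/2 0; 0 0 1]
T5·…·T1 = [-1 0 0; 0 9/2 0; 0 0 1]

T = [-1 0 0; 0 9/2 0; 0 0 1]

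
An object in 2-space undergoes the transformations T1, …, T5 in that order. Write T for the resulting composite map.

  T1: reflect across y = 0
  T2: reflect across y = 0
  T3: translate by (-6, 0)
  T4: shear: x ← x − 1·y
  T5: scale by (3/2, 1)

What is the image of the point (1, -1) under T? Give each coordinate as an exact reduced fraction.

T1 reflect across y = 0: (1, -1) → (1, 1)
T2 reflect across y = 0: (1, 1) → (1, -1)
T3 translate by (-6, 0): (1, -1) → (-5, -1)
T4 shear: x ← x − 1·y: (-5, -1) → (-4, -1)
T5 scale by (3/2, 1): (-4, -1) → (-6, -1)

T(p) = (-6, -1)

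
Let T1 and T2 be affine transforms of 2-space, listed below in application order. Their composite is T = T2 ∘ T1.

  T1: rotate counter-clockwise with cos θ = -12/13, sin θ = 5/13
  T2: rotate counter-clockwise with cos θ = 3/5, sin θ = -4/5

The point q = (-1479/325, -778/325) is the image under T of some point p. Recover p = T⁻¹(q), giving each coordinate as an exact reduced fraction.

T1 = [-12/13 -5/13 0; 5/13 -12/13 0; 0 0 1]
T2·T1 = [-16/65 -63/65 0; 63/65 -16/65 0; 0 0 1]
det M = 1; M⁻¹ = [-16/65 63/65 0; -63/65 -16/65 0; 0 0 1]
M⁻¹ · (-1479/325, -778/325)ᵀ = (-6/5, 5)ᵀ

p = (-6/5, 5)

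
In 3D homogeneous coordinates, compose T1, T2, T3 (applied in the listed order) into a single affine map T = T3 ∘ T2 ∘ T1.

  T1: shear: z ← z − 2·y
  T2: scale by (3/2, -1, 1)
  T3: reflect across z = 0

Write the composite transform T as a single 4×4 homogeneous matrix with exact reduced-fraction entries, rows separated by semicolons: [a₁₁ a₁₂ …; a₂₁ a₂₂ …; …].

T = [3/2 0 0 0; 0 -1 0 0; 0 2 -1 0; 0 0 0 1]

T1 = [1 0 0 0; 0 1 0 0; 0 -2 1 0; 0 0 0 1]
T2·T1 = [3/2 0 0 0; 0 -1 0 0; 0 -2 1 0; 0 0 0 1]
T3·…·T1 = [3/2 0 0 0; 0 -1 0 0; 0 2 -1 0; 0 0 0 1]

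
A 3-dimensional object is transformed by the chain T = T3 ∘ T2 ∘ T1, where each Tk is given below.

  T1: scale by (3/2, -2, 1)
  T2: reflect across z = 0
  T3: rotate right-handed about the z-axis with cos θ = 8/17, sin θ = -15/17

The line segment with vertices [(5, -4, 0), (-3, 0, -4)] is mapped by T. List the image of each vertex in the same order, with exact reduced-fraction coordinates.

image vertices: (180/17, -97/34, 0), (-36/17, 135/34, 4)

T1 scale by (3/2, -2, 1): (5, -4, 0) → (15/2, 8, 0); (-3, 0, -4) → (-9/2, 0, -4)
T2 reflect across z = 0: (15/2, 8, 0) → (15/2, 8, 0); (-9/2, 0, -4) → (-9/2, 0, 4)
T3 rotate right-handed about the z-axis with cos θ = 8/17, sin θ = -15/17: (15/2, 8, 0) → (180/17, -97/34, 0); (-9/2, 0, 4) → (-36/17, 135/34, 4)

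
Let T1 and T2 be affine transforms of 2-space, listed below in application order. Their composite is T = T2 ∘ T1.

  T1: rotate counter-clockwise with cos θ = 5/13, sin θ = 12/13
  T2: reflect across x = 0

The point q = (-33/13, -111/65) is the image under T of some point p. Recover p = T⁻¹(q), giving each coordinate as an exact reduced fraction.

T1 = [5/13 -12/13 0; 12/13 5/13 0; 0 0 1]
T2·T1 = [-5/13 12/13 0; 12/13 5/13 0; 0 0 1]
det M = -1; M⁻¹ = [-5/13 12/13 0; 12/13 5/13 0; 0 0 1]
M⁻¹ · (-33/13, -111/65)ᵀ = (-3/5, -3)ᵀ

p = (-3/5, -3)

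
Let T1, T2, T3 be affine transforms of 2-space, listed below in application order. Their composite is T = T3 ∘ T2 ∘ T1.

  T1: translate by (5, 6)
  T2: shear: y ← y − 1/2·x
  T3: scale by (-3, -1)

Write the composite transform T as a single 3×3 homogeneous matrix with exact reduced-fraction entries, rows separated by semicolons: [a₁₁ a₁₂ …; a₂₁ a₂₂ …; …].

T1 = [1 0 5; 0 1 6; 0 0 1]
T2·T1 = [1 0 5; -1/2 1 7/2; 0 0 1]
T3·…·T1 = [-3 0 -15; 1/2 -1 -7/2; 0 0 1]

T = [-3 0 -15; 1/2 -1 -7/2; 0 0 1]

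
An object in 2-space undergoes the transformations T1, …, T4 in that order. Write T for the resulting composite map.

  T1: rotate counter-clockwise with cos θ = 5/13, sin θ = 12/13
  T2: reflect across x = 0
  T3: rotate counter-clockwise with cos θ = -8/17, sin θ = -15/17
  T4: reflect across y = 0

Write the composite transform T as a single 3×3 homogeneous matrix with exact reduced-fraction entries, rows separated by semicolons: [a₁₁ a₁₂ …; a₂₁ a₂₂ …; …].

T = [220/221 -21/221 0; 21/221 220/221 0; 0 0 1]

T1 = [5/13 -12/13 0; 12/13 5/13 0; 0 0 1]
T2·T1 = [-5/13 12/13 0; 12/13 5/13 0; 0 0 1]
T3·…·T1 = [220/221 -21/221 0; -21/221 -220/221 0; 0 0 1]
T4·…·T1 = [220/221 -21/221 0; 21/221 220/221 0; 0 0 1]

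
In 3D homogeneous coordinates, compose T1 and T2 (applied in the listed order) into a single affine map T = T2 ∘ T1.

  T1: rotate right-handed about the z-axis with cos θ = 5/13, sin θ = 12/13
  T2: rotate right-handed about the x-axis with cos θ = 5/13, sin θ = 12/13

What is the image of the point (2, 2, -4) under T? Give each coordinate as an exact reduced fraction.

T(p) = (-14/13, 794/169, 148/169)

T1 rotate right-handed about the z-axis with cos θ = 5/13, sin θ = 12/13: (2, 2, -4) → (-14/13, 34/13, -4)
T2 rotate right-handed about the x-axis with cos θ = 5/13, sin θ = 12/13: (-14/13, 34/13, -4) → (-14/13, 794/169, 148/169)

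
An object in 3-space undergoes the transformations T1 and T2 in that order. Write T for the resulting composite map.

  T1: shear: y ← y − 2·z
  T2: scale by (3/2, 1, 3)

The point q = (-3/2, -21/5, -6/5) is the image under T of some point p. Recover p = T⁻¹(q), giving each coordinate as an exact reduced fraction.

p = (-1, -5, -2/5)

T1 = [1 0 0 0; 0 1 -2 0; 0 0 1 0; 0 0 0 1]
T2·T1 = [3/2 0 0 0; 0 1 -2 0; 0 0 3 0; 0 0 0 1]
det M = 9/2; M⁻¹ = [2/3 0 0 0; 0 1 2/3 0; 0 0 1/3 0; 0 0 0 1]
M⁻¹ · (-3/2, -21/5, -6/5)ᵀ = (-1, -5, -2/5)ᵀ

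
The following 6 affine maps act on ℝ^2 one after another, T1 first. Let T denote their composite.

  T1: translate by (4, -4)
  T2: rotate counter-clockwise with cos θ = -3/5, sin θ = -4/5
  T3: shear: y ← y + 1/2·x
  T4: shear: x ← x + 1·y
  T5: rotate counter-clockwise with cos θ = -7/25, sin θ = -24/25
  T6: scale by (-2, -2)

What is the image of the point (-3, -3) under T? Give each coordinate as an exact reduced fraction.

T(p) = (-97/25, -279/25)

T1 translate by (4, -4): (-3, -3) → (1, -7)
T2 rotate counter-clockwise with cos θ = -3/5, sin θ = -4/5: (1, -7) → (-31/5, 17/5)
T3 shear: y ← y + 1/2·x: (-31/5, 17/5) → (-31/5, 3/10)
T4 shear: x ← x + 1·y: (-31/5, 3/10) → (-59/10, 3/10)
T5 rotate counter-clockwise with cos θ = -7/25, sin θ = -24/25: (-59/10, 3/10) → (97/50, 279/50)
T6 scale by (-2, -2): (97/50, 279/50) → (-97/25, -279/25)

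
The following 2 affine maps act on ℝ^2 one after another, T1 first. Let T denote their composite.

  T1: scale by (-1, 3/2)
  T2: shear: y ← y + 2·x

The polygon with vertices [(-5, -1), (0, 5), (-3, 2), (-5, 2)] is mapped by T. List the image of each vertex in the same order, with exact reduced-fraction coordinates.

T1 scale by (-1, 3/2): (-5, -1) → (5, -3/2); (0, 5) → (0, 15/2); (-3, 2) → (3, 3); (-5, 2) → (5, 3)
T2 shear: y ← y + 2·x: (5, -3/2) → (5, 17/2); (0, 15/2) → (0, 15/2); (3, 3) → (3, 9); (5, 3) → (5, 13)

image vertices: (5, 17/2), (0, 15/2), (3, 9), (5, 13)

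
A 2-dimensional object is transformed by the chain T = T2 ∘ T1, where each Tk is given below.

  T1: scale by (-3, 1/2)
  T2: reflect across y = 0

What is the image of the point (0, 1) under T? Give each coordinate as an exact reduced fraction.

T1 scale by (-3, 1/2): (0, 1) → (0, 1/2)
T2 reflect across y = 0: (0, 1/2) → (0, -1/2)

T(p) = (0, -1/2)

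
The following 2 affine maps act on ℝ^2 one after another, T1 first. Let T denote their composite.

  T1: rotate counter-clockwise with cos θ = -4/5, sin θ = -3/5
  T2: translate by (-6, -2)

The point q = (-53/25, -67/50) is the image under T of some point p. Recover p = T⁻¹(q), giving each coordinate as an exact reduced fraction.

p = (-7/2, 9/5)

T1 = [-4/5 3/5 0; -3/5 -4/5 0; 0 0 1]
T2·T1 = [-4/5 3/5 -6; -3/5 -4/5 -2; 0 0 1]
det M = 1; M⁻¹ = [-4/5 -3/5 -6; 3/5 -4/5 2; 0 0 1]
M⁻¹ · (-53/25, -67/50)ᵀ = (-7/2, 9/5)ᵀ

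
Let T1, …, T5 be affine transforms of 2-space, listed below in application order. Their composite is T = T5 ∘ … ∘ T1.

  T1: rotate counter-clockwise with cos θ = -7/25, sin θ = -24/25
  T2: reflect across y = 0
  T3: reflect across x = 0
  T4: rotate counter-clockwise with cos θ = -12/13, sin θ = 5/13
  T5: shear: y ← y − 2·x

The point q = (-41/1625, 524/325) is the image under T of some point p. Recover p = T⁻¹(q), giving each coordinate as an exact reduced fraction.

T1 = [-7/25 24/25 0; -24/25 -7/25 0; 0 0 1]
T2·T1 = [-7/25 24/25 0; 24/25 7/25 0; 0 0 1]
T3·…·T1 = [7/25 -24/25 0; 24/25 7/25 0; 0 0 1]
T4·…·T1 = [-204/325 253/325 0; -253/325 -204/325 0; 0 0 1]
T5·…·T1 = [-204/325 253/325 0; 31/65 -142/65 0; 0 0 1]
det M = 1; M⁻¹ = [-142/65 -253/325 0; -31/65 -204/325 0; 0 0 1]
M⁻¹ · (-41/1625, 524/325)ᵀ = (-6/5, -1)ᵀ

p = (-6/5, -1)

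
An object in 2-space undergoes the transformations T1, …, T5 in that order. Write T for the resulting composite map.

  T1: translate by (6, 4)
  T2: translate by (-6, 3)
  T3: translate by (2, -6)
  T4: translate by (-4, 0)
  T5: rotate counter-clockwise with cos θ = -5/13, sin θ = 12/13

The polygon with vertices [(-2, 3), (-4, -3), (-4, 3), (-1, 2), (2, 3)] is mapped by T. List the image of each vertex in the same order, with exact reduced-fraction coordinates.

image vertices: (-28/13, -68/13), (54/13, -62/13), (-18/13, -92/13), (-21/13, -51/13), (-48/13, -20/13)

T1 translate by (6, 4): (-2, 3) → (4, 7); (-4, -3) → (2, 1); (-4, 3) → (2, 7); (-1, 2) → (5, 6); (2, 3) → (8, 7)
T2 translate by (-6, 3): (4, 7) → (-2, 10); (2, 1) → (-4, 4); (2, 7) → (-4, 10); (5, 6) → (-1, 9); (8, 7) → (2, 10)
T3 translate by (2, -6): (-2, 10) → (0, 4); (-4, 4) → (-2, -2); (-4, 10) → (-2, 4); (-1, 9) → (1, 3); (2, 10) → (4, 4)
T4 translate by (-4, 0): (0, 4) → (-4, 4); (-2, -2) → (-6, -2); (-2, 4) → (-6, 4); (1, 3) → (-3, 3); (4, 4) → (0, 4)
T5 rotate counter-clockwise with cos θ = -5/13, sin θ = 12/13: (-4, 4) → (-28/13, -68/13); (-6, -2) → (54/13, -62/13); (-6, 4) → (-18/13, -92/13); (-3, 3) → (-21/13, -51/13); (0, 4) → (-48/13, -20/13)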